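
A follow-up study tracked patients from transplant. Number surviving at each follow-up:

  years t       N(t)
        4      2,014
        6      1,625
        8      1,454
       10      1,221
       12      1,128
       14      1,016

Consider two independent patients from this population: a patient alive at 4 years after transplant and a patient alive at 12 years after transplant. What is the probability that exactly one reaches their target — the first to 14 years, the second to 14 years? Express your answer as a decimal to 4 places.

0.4964

p₁ = N(14)/N(4) = 1,016/2,014 = 0.504469; p₂ = N(14)/N(12) = 1,016/1,128 = 0.900709.
P(exactly one) = p₁(1−p₂) + (1−p₁)p₂ = 0.050089 + 0.446329 = 0.496418.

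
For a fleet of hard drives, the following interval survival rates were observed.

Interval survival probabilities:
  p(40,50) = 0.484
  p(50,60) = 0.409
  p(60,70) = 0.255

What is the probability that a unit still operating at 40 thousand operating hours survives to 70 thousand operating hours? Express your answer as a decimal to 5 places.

The overall survival probability is 0.484 × 0.409 × 0.255.
= 0.050479.

0.05048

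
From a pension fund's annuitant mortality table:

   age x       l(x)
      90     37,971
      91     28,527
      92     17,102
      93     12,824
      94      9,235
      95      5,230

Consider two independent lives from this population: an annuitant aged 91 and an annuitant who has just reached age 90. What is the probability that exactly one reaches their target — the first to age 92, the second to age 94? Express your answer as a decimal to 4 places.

0.5511

p₁ = l(92)/l(91) = 17,102/28,527 = 0.599502; p₂ = l(94)/l(90) = 9,235/37,971 = 0.243212.
P(exactly one) = p₁(1−p₂) + (1−p₁)p₂ = 0.453696 + 0.097406 = 0.551102.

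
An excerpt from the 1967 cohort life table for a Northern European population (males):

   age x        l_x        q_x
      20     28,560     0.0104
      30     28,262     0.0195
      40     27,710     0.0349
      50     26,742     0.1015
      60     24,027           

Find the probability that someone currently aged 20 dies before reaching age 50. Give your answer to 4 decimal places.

P(die before 50 | alive at 20) = 1 − l_50/l_20 = 1 − 26,742/28,560 = (1,818)/28,560 = 0.063655.

0.0637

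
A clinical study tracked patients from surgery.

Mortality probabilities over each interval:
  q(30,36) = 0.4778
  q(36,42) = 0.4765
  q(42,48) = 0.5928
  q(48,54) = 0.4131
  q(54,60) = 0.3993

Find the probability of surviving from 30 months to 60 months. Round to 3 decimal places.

P(survive 30→60) = (1 − 0.4778) × (1 − 0.4765) × (1 − 0.5928) × (1 − 0.4131) × (1 − 0.3993).
= 0.5222 × 0.5235 × 0.4072 × 0.5869 × 0.6007 = 0.039245.

0.039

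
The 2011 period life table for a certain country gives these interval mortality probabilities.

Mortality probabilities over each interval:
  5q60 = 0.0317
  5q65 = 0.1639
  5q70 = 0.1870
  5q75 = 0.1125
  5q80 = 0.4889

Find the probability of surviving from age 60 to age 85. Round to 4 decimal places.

0.2986

Survival from 60 to 85 is the product of surviving each interval: (1 − 0.0317) × (1 − 0.1639) × (1 − 0.1870) × (1 − 0.1125) × (1 − 0.4889).
= 0.9683 × 0.8361 × 0.8130 × 0.8875 × 0.5111 = 0.298561.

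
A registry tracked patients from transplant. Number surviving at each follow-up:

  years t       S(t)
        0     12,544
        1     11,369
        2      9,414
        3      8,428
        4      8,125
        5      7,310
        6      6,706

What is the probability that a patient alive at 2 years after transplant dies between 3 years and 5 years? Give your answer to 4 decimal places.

This is the probability of reaching 3 but not 5, conditional on being alive at 2: (S(3) − S(5)) / S(2).
= (8,428 − 7,310) / 9,414 = 1,118 / 9,414 = 0.118759.

0.1188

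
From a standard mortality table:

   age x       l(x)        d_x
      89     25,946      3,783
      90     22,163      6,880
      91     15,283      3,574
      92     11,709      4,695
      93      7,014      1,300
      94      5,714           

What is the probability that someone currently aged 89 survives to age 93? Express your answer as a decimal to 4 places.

0.2703

The conditional survival probability is l(93)/l(89) = 7,014/25,946 = 0.270331.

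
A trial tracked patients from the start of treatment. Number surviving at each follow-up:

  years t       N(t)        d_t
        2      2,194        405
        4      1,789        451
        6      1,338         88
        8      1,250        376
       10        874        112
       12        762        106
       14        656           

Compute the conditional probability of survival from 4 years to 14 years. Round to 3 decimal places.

The conditional survival probability is N(14)/N(4) = 656/1,789 = 0.366685.

0.367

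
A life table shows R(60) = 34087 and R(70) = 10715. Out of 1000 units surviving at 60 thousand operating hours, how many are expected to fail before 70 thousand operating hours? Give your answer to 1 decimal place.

685.7

The relevant probability is 1 − 10715/34087 = 0.685657.
Expected number = 1000 × 0.685657 = 685.7.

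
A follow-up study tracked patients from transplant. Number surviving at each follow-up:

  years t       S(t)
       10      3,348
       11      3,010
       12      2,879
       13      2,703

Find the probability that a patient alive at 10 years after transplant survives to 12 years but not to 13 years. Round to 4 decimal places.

0.0526

This is the probability of reaching 12 but not 13, conditional on being alive at 10: (S(12) − S(13)) / S(10).
= (2,879 − 2,703) / 3,348 = 176 / 3,348 = 0.052569.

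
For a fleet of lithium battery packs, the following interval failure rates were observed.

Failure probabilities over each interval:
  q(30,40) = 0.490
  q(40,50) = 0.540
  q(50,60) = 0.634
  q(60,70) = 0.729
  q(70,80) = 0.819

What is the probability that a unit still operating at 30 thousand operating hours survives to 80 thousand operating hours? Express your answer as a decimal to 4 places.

0.0042

P(survive 30→80) = (1 − 0.490) × (1 − 0.540) × (1 − 0.634) × (1 − 0.729) × (1 − 0.819).
= 0.510 × 0.460 × 0.366 × 0.271 × 0.181 = 0.004212.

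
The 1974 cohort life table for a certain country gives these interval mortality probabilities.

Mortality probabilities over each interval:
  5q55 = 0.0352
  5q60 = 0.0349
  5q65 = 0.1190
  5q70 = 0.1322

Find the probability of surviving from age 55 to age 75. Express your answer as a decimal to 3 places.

Survival from 55 to 75 is the product of surviving each interval: (1 − 0.0352) × (1 − 0.0349) × (1 − 0.1190) × (1 − 0.1322).
= 0.9648 × 0.9651 × 0.8810 × 0.8678 = 0.711877.

0.712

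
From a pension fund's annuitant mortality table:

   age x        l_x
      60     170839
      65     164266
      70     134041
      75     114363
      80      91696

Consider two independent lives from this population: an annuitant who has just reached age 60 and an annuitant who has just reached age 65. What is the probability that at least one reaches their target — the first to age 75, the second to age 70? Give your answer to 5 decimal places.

p₁ = l_75/l_60 = 114363/170839 = 0.669420; p₂ = l_70/l_65 = 134041/164266 = 0.816000.
P(at least one) = 1 − (1−p₁)(1−p₂) = 1 − 0.330580 × 0.184000 = 0.939173.

0.93917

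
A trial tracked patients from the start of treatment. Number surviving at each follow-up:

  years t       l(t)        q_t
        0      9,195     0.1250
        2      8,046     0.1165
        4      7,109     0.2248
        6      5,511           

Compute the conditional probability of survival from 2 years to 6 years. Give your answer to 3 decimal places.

0.685

The conditional survival probability is l(6)/l(2) = 5,511/8,046 = 0.684937.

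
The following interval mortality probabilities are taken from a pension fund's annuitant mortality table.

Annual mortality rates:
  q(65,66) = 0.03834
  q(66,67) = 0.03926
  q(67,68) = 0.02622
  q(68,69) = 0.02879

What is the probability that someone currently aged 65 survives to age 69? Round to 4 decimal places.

The overall survival probability is (1 − 0.03834) × (1 − 0.03926) × (1 − 0.02622) × (1 − 0.02879).
= 0.96166 × 0.96074 × 0.97378 × 0.97121 = 0.873779.

0.8738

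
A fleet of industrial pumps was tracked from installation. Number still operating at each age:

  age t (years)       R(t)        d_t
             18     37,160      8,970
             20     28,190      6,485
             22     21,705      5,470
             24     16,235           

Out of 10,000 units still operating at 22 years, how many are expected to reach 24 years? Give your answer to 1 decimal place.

7479.8

The relevant probability is 16,235/21,705 = 0.747984.
Expected number = 10,000 × 0.747984 = 7479.8.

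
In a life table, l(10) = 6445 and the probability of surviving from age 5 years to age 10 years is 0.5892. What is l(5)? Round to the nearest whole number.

10939

l(5) = l(10) / p = 6445 / 0.5892 = 10939.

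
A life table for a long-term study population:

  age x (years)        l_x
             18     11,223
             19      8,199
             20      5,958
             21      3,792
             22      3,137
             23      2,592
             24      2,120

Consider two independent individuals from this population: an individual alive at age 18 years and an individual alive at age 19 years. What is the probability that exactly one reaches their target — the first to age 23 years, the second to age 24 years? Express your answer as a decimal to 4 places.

0.3701

p₁ = l_23/l_18 = 2,592/11,223 = 0.230954; p₂ = l_24/l_19 = 2,120/8,199 = 0.258568.
P(exactly one) = p₁(1−p₂) + (1−p₁)p₂ = 0.171237 + 0.198851 = 0.370087.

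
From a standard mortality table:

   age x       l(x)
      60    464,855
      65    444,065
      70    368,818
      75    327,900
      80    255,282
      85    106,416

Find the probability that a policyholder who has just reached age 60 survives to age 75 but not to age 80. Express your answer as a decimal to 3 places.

0.156

This is the probability of reaching 75 but not 80, conditional on being alive at 60: (l(75) − l(80)) / l(60).
= (327,900 − 255,282) / 464,855 = 72,618 / 464,855 = 0.156216.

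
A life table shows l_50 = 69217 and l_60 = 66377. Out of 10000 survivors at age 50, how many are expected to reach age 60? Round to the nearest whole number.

9590

The relevant probability is 66377/69217 = 0.958970.
Expected number = 10000 × 0.958970 = 9590.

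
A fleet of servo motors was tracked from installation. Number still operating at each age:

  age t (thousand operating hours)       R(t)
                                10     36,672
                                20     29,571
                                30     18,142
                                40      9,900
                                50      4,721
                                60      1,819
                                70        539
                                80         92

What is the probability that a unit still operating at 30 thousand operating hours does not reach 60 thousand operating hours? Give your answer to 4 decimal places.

0.8997

P(fail before 60 | operational at 30) = 1 − R(60)/R(30) = 1 − 1,819/18,142 = (16,323)/18,142 = 0.899735.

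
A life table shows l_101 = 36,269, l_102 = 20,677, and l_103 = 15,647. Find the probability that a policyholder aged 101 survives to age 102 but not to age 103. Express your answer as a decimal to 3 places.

0.139

We want 1|1q101 = (l_102 − l_103)/l_101.
This is the probability of reaching 102 but not 103, conditional on being alive at 101: (l_102 − l_103) / l_101.
= (20,677 − 15,647) / 36,269 = 5,030 / 36,269 = 0.138686.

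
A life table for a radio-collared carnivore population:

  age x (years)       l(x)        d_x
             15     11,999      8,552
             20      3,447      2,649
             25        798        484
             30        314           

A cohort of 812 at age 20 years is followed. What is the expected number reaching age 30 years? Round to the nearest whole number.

74

The relevant probability is 314/3,447 = 0.091094.
Expected number = 812 × 0.091094 = 74.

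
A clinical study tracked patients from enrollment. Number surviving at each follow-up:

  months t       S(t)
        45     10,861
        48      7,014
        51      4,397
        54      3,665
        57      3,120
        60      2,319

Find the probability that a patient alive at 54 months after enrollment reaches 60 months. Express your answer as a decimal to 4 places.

0.6327

The conditional survival probability is S(60)/S(54) = 2,319/3,665 = 0.632742.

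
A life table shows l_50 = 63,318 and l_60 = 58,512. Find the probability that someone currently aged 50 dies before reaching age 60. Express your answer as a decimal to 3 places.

P(die before 60 | alive at 50) = 1 − l_60/l_50 = 1 − 58,512/63,318 = (4,806)/63,318 = 0.075903.

0.076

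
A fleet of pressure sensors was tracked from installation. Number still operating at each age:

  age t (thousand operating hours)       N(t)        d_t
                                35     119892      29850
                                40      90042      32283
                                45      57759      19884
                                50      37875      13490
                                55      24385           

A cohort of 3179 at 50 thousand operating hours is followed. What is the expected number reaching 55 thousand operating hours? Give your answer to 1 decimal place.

2046.7

The relevant probability is 24385/37875 = 0.643828.
Expected number = 3179 × 0.643828 = 2046.7.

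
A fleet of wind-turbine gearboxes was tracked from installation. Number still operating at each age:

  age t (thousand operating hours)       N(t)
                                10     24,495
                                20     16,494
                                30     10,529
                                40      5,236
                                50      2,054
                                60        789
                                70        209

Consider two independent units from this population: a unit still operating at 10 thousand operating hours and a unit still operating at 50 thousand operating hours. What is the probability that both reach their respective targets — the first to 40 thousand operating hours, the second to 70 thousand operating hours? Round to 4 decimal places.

0.0218

p₁ = N(40)/N(10) = 5,236/24,495 = 0.213758; p₂ = N(70)/N(50) = 209/2,054 = 0.101753.
P(both) = p₁ × p₂ = 0.213758 × 0.101753 = 0.021751.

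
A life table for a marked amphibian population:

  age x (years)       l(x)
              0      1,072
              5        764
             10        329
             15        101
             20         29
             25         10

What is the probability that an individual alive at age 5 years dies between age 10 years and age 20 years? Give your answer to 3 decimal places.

0.393

This is the probability of reaching 10 but not 20, conditional on being alive at 5: (l(10) − l(20)) / l(5).
= (329 − 29) / 764 = 300 / 764 = 0.392670.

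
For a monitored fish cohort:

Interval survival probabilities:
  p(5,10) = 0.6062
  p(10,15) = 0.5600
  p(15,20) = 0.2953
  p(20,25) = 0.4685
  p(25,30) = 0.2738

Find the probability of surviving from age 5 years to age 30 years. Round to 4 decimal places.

Chaining the interval survival probabilities: 0.6062 × 0.5600 × 0.2953 × 0.4685 × 0.2738.
= 0.012859.

0.0129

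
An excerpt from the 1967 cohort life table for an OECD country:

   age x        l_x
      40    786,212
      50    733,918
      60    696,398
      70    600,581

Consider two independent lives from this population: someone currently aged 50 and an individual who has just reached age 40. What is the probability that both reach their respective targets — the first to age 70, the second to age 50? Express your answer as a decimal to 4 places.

0.7639

p₁ = l_70/l_50 = 600,581/733,918 = 0.818322; p₂ = l_50/l_40 = 733,918/786,212 = 0.933486.
P(both) = p₁ × p₂ = 0.818322 × 0.933486 = 0.763892.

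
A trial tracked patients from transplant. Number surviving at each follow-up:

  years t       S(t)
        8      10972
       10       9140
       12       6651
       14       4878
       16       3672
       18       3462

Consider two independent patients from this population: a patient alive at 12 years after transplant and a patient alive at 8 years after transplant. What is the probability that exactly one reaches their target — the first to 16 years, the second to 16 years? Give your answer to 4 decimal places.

0.5172

p₁ = S(16)/S(12) = 3672/6651 = 0.552097; p₂ = S(16)/S(8) = 3672/10972 = 0.334670.
P(exactly one) = p₁(1−p₂) + (1−p₁)p₂ = 0.367327 + 0.149900 = 0.517226.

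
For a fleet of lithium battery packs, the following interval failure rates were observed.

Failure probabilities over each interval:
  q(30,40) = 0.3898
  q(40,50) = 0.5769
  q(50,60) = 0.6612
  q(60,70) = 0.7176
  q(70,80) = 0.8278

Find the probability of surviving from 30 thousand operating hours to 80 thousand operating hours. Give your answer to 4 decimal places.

0.0043

Survival from 30 to 80 is the product of surviving each interval: (1 − 0.3898) × (1 − 0.5769) × (1 − 0.6612) × (1 − 0.7176) × (1 − 0.8278).
= 0.6102 × 0.4231 × 0.3388 × 0.2824 × 0.1722 = 0.004254.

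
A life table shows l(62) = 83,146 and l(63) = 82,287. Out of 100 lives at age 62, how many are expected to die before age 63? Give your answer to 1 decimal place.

1.0

The relevant probability is 1 − 82,287/83,146 = 0.010331.
Expected number = 100 × 0.010331 = 1.0.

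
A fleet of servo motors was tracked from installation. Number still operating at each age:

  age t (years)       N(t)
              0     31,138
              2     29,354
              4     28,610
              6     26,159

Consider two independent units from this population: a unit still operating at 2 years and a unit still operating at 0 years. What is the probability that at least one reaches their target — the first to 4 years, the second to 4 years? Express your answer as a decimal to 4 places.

p₁ = N(4)/N(2) = 28,610/29,354 = 0.974654; p₂ = N(4)/N(0) = 28,610/31,138 = 0.918813.
P(at least one) = 1 − (1−p₁)(1−p₂) = 1 − 0.025346 × 0.081187 = 0.997942.

0.9979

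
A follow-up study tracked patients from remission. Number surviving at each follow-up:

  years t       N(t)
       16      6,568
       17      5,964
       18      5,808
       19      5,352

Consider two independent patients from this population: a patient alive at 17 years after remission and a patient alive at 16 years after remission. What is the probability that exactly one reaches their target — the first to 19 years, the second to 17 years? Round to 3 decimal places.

0.176

p₁ = N(19)/N(17) = 5,352/5,964 = 0.897384; p₂ = N(17)/N(16) = 5,964/6,568 = 0.908039.
P(exactly one) = p₁(1−p₂) + (1−p₁)p₂ = 0.082524 + 0.093179 = 0.175704.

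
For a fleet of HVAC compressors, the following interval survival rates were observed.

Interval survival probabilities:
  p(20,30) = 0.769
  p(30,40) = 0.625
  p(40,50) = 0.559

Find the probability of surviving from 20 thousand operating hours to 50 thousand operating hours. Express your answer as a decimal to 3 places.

0.269

The overall survival probability is 0.769 × 0.625 × 0.559.
= 0.268669.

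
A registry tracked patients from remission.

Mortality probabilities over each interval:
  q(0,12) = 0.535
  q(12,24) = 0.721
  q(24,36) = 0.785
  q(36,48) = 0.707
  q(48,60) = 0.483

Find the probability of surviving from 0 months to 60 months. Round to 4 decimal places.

Chaining the interval survival probabilities: (1 − 0.535) × (1 − 0.721) × (1 − 0.785) × (1 − 0.707) × (1 − 0.483).
= 0.465 × 0.279 × 0.215 × 0.293 × 0.517 = 0.004225.

0.0042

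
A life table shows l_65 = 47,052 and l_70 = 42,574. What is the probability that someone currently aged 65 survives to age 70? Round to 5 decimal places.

The conditional survival probability is l_70/l_65 = 42,574/47,052 = 0.904829.

0.90483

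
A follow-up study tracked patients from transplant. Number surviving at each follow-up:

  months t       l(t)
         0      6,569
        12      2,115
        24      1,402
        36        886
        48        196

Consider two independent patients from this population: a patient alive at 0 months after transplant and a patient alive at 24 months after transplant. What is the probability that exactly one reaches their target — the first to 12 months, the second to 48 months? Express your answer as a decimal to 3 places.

p₁ = l(12)/l(0) = 2,115/6,569 = 0.321967; p₂ = l(48)/l(24) = 196/1,402 = 0.139800.
P(exactly one) = p₁(1−p₂) + (1−p₁)p₂ = 0.276956 + 0.094789 = 0.371745.

0.372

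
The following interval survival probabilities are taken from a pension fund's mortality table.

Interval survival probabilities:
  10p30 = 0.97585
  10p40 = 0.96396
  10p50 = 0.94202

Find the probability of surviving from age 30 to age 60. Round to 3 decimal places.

Chaining the interval survival probabilities: 0.97585 × 0.96396 × 0.94202.
= 0.886140.

0.886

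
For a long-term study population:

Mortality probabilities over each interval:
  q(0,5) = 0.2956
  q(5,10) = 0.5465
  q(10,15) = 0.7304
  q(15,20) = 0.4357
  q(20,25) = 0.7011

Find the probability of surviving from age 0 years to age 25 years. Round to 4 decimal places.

Chaining the interval survival probabilities: (1 − 0.2956) × (1 − 0.5465) × (1 − 0.7304) × (1 − 0.4357) × (1 − 0.7011).
= 0.7044 × 0.4535 × 0.2696 × 0.5643 × 0.2989 = 0.014526.

0.0145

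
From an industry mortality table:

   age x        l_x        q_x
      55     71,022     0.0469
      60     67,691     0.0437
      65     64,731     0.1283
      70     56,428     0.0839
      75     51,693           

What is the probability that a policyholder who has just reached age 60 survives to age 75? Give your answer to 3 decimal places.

0.764

The conditional survival probability is l_75/l_60 = 51,693/67,691 = 0.763661.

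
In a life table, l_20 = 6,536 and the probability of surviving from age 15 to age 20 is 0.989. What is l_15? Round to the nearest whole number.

l_15 = l_20 / p = 6,536 / 0.989 = 6609.

6609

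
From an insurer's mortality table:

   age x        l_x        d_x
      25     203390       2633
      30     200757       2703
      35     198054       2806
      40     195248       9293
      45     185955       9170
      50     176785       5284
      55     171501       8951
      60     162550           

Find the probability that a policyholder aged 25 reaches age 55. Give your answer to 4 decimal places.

0.8432

The conditional survival probability is l_55/l_25 = 171501/203390 = 0.843213.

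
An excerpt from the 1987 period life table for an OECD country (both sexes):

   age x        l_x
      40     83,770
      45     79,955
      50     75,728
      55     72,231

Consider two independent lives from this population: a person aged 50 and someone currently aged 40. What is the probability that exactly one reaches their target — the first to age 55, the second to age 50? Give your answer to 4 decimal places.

p₁ = l_55/l_50 = 72,231/75,728 = 0.953822; p₂ = l_50/l_40 = 75,728/83,770 = 0.903999.
P(exactly one) = p₁(1−p₂) + (1−p₁)p₂ = 0.091568 + 0.041745 = 0.133313.

0.1333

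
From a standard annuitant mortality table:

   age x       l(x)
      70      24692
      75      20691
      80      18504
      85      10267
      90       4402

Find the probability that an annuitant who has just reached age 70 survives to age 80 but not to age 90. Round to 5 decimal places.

This is the probability of reaching 80 but not 90, conditional on being alive at 70: (l(80) − l(90)) / l(70).
= (18504 − 4402) / 24692 = 14102 / 24692 = 0.571116.

0.57112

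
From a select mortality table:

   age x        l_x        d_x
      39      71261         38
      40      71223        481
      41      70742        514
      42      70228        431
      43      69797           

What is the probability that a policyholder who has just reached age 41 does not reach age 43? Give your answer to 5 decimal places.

0.01336

P(die before 43 | alive at 41) = 1 − l_43/l_41 = 1 − 69797/70742 = (945)/70742 = 0.013358.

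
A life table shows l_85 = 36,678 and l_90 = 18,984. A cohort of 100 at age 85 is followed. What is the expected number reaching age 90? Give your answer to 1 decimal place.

The relevant probability is 18,984/36,678 = 0.517585.
Expected number = 100 × 0.517585 = 51.8.

51.8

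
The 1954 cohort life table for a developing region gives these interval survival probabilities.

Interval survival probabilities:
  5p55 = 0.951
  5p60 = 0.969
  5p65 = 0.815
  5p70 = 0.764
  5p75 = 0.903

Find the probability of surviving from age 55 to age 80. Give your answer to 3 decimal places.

0.518

Chaining the interval survival probabilities: 0.951 × 0.969 × 0.815 × 0.764 × 0.903.
= 0.518135.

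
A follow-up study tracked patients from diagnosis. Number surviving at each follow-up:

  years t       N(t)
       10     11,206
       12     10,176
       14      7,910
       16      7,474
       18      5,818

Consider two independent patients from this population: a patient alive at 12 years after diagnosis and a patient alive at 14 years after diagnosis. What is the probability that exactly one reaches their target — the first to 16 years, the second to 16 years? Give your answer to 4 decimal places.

0.2914

p₁ = N(16)/N(12) = 7,474/10,176 = 0.734473; p₂ = N(16)/N(14) = 7,474/7,910 = 0.944880.
P(exactly one) = p₁(1−p₂) + (1−p₁)p₂ = 0.040484 + 0.250891 = 0.291375.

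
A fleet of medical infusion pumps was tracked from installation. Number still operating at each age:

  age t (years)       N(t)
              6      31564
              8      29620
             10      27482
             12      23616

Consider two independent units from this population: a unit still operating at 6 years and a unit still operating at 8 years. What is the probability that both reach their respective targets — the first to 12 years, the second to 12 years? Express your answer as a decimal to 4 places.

p₁ = N(12)/N(6) = 23616/31564 = 0.748194; p₂ = N(12)/N(8) = 23616/29620 = 0.797299.
P(both) = p₁ × p₂ = 0.748194 × 0.797299 = 0.596534.

0.5965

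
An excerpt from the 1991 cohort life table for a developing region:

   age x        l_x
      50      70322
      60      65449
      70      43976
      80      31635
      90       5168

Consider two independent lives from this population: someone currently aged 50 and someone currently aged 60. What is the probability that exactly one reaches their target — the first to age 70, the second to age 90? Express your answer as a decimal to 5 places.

0.60556

p₁ = l_70/l_50 = 43976/70322 = 0.625352; p₂ = l_90/l_60 = 5168/65449 = 0.078962.
P(exactly one) = p₁(1−p₂) + (1−p₁)p₂ = 0.575973 + 0.029583 = 0.605556.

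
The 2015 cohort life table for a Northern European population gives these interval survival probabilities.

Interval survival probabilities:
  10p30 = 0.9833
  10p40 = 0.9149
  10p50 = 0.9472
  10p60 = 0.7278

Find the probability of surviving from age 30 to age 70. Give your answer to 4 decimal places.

Chaining the interval survival probabilities: 0.9833 × 0.9149 × 0.9472 × 0.7278.
= 0.620174.

0.6202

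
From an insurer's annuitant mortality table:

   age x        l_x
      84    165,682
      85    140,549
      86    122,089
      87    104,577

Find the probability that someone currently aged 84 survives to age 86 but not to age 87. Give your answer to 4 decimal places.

0.1057

We want 2|1q84 = (l_86 − l_87)/l_84.
This is the probability of reaching 86 but not 87, conditional on being alive at 84: (l_86 − l_87) / l_84.
= (122,089 − 104,577) / 165,682 = 17,512 / 165,682 = 0.105696.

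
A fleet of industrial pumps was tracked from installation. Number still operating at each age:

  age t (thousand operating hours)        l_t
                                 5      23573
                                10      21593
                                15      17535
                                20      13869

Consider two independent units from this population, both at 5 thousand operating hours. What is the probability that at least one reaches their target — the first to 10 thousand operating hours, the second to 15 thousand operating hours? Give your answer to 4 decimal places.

p₁ = l_10/l_5 = 21593/23573 = 0.916006; p₂ = l_15/l_5 = 17535/23573 = 0.743860.
P(at least one) = 1 − (1−p₁)(1−p₂) = 1 − 0.083994 × 0.256140 = 0.978486.

0.9785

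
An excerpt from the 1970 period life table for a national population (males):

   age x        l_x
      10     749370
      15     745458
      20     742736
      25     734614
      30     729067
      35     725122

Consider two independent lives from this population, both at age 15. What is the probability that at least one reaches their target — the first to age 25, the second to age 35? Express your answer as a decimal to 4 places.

p₁ = l_25/l_15 = 734614/745458 = 0.985453; p₂ = l_35/l_15 = 725122/745458 = 0.972720.
P(at least one) = 1 − (1−p₁)(1−p₂) = 1 − 0.014547 × 0.027280 = 0.999603.

0.9996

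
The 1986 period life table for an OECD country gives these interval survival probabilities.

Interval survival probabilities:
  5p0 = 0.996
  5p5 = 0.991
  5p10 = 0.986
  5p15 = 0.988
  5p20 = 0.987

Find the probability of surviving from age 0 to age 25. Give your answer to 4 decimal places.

0.9490

The overall survival probability is 0.996 × 0.991 × 0.986 × 0.988 × 0.987.
= 0.949039.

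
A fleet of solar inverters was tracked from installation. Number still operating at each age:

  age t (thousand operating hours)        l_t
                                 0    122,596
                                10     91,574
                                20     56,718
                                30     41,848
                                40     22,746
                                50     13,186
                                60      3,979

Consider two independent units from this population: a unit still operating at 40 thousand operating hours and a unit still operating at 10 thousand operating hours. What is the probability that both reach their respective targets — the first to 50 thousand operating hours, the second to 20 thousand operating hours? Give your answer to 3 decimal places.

p₁ = l_50/l_40 = 13,186/22,746 = 0.579706; p₂ = l_20/l_10 = 56,718/91,574 = 0.619368.
P(both) = p₁ × p₂ = 0.579706 × 0.619368 = 0.359051.

0.359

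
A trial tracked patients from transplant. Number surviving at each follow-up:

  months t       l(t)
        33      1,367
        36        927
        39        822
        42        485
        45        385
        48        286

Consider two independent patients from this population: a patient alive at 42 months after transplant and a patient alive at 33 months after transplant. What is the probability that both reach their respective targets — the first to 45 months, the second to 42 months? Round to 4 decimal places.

0.2816

p₁ = l(45)/l(42) = 385/485 = 0.793814; p₂ = l(42)/l(33) = 485/1,367 = 0.354792.
P(both) = p₁ × p₂ = 0.793814 × 0.354792 = 0.281639.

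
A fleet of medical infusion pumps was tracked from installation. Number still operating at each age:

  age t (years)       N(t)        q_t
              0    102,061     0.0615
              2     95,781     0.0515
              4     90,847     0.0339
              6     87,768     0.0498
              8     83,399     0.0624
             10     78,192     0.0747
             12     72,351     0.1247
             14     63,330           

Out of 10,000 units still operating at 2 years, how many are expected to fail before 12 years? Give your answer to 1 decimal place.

2446.2

The relevant probability is 1 − 72,351/95,781 = 0.244621.
Expected number = 10,000 × 0.244621 = 2446.2.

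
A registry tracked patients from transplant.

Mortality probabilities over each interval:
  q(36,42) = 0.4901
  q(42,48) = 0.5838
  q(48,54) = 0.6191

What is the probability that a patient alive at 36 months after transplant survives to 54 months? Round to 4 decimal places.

0.0808

Survival from 36 to 54 is the product of surviving each interval: (1 − 0.4901) × (1 − 0.5838) × (1 − 0.6191).
= 0.5099 × 0.4162 × 0.3809 = 0.080835.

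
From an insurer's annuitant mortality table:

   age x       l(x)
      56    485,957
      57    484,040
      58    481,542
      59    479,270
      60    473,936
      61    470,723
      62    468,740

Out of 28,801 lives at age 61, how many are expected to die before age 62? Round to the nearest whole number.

121

The relevant probability is 1 − 468,740/470,723 = 0.004213.
Expected number = 28,801 × 0.004213 = 121.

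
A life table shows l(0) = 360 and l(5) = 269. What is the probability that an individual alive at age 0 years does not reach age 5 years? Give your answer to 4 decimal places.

0.2528

P(die before 5 | alive at 0) = 1 − l(5)/l(0) = 1 − 269/360 = (91)/360 = 0.252778.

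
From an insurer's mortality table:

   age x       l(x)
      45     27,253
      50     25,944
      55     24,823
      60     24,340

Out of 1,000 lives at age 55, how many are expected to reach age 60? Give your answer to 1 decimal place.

980.5

The relevant probability is 24,340/24,823 = 0.980542.
Expected number = 1,000 × 0.980542 = 980.5.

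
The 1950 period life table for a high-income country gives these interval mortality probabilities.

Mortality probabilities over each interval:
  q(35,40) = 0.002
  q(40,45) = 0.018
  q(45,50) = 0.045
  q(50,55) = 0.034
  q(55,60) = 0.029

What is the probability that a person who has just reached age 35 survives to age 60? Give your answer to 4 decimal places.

Survival from 35 to 60 is the product of surviving each interval: (1 − 0.002) × (1 − 0.018) × (1 − 0.045) × (1 − 0.034) × (1 − 0.029).
= 0.998 × 0.982 × 0.955 × 0.966 × 0.971 = 0.877893.

0.8779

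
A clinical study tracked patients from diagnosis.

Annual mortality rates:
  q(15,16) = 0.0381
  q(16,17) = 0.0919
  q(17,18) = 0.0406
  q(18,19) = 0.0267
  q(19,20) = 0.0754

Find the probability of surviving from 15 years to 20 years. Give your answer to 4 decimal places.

Chaining the interval survival probabilities: (1 − 0.0381) × (1 − 0.0919) × (1 − 0.0406) × (1 − 0.0267) × (1 − 0.0754).
= 0.9619 × 0.9081 × 0.9594 × 0.9733 × 0.9246 = 0.754161.

0.7542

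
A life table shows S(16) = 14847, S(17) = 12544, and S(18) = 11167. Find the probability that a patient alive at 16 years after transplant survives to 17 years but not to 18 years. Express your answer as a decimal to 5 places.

0.09275

This is the probability of reaching 17 but not 18, conditional on being alive at 16: (S(17) − S(18)) / S(16).
= (12544 − 11167) / 14847 = 1377 / 14847 = 0.092746.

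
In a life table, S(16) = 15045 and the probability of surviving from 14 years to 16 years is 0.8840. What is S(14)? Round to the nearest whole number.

17019

S(14) = S(16) / p = 15045 / 0.8840 = 17019.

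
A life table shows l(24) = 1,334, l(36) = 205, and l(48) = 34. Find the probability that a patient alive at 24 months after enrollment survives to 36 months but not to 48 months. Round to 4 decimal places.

0.1282

This is the probability of reaching 36 but not 48, conditional on being alive at 24: (l(36) − l(48)) / l(24).
= (205 − 34) / 1,334 = 171 / 1,334 = 0.128186.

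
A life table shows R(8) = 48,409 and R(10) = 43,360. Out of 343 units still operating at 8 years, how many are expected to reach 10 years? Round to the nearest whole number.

307

The relevant probability is 43,360/48,409 = 0.895701.
Expected number = 343 × 0.895701 = 307.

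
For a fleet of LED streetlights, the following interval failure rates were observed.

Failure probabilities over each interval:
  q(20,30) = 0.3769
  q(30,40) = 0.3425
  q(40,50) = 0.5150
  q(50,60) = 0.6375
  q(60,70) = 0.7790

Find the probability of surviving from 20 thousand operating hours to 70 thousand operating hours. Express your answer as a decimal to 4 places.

Survival from 20 to 70 is the product of surviving each interval: (1 − 0.3769) × (1 − 0.3425) × (1 − 0.5150) × (1 − 0.6375) × (1 − 0.7790).
= 0.6231 × 0.6575 × 0.4850 × 0.3625 × 0.2210 = 0.015918.

0.0159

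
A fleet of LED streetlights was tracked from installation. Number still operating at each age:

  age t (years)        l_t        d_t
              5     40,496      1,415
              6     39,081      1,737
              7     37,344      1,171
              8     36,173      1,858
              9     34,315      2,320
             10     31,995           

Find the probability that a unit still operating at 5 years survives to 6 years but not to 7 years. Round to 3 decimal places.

This is the probability of reaching 6 but not 7, conditional on being operational at 5: (l_6 − l_7) / l_5.
= (39,081 − 37,344) / 40,496 = 1,737 / 40,496 = 0.042893.

0.043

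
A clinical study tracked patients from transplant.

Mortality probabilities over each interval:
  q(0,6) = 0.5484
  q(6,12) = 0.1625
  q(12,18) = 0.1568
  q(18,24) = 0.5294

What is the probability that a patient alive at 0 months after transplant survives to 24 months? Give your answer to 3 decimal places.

0.150

P(survive 0→24) = (1 − 0.5484) × (1 − 0.1625) × (1 − 0.1568) × (1 − 0.5294).
= 0.4516 × 0.8375 × 0.8432 × 0.4706 = 0.150079.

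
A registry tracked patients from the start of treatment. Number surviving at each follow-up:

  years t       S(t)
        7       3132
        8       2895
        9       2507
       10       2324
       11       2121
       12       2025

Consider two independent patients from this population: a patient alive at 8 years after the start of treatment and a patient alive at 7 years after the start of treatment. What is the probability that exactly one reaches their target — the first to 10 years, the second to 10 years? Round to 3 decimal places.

p₁ = S(10)/S(8) = 2324/2895 = 0.802763; p₂ = S(10)/S(7) = 2324/3132 = 0.742018.
P(exactly one) = p₁(1−p₂) + (1−p₁)p₂ = 0.207098 + 0.146353 = 0.353452.

0.353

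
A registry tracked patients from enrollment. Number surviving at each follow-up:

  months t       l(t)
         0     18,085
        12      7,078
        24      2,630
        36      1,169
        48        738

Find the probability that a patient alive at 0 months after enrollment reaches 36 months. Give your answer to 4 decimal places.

0.0646

The conditional survival probability is l(36)/l(0) = 1,169/18,085 = 0.064639.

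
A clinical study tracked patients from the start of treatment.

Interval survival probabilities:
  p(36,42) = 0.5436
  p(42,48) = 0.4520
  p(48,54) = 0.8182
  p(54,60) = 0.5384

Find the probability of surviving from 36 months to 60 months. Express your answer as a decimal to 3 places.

0.108

Survival from 36 to 60 is the product of surviving each interval: 0.5436 × 0.4520 × 0.8182 × 0.5384.
= 0.108239.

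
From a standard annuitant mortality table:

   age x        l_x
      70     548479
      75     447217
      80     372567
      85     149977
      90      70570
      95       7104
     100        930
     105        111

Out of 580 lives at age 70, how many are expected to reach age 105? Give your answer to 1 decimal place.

The relevant probability is 111/548479 = 0.000202.
Expected number = 580 × 0.000202 = 0.1.

0.1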